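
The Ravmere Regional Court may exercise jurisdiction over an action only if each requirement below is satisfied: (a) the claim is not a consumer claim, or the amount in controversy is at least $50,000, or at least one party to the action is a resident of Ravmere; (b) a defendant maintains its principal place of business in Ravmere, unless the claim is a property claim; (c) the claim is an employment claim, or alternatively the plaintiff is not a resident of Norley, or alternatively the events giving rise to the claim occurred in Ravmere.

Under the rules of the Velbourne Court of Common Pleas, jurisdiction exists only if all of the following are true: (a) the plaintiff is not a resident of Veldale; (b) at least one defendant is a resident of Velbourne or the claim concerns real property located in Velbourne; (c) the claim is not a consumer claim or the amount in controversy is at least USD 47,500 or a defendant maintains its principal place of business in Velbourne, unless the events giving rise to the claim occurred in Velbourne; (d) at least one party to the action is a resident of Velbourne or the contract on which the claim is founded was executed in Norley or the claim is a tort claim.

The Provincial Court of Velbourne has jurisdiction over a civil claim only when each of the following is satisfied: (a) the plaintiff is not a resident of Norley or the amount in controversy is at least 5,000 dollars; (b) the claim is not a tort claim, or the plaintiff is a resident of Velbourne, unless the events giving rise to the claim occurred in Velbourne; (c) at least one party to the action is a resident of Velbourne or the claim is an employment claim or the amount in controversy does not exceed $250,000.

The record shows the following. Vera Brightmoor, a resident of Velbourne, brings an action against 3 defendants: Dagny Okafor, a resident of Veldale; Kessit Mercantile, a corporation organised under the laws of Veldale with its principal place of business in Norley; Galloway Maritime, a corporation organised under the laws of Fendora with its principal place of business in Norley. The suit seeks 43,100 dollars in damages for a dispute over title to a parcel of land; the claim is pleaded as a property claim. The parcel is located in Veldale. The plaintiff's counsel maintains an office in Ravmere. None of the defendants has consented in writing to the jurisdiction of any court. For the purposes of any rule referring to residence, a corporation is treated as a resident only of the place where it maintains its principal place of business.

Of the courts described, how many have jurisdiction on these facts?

The Ravmere Regional Court:
  (a) The claim is a property claim, not a consumer claim, which satisfies one of the alternatives. Satisfied.
  (b) The corporate defendant(s) have their principal place of business in Norley, not Ravmere. But the claim is a property claim, and the 'unless' clause therefore excuses the requirement. Met.
  (c) The plaintiff resides in Velbourne, which is not Norley, which satisfies one of the alternatives. Satisfied.
  → Jurisdiction lies.
The Velbourne Court of Common Pleas:
  (a) The plaintiff resides in Velbourne, which is not Veldale. Condition met.
  (b) No defendant resides in Velbourne (they reside in Veldale, Norley, Norley); the property lies in Veldale, not Velbourne — every alternative fails. Condition not met.
  (c) The claim is a property claim, not a consumer claim, so one alternative holds. Condition met.
  (d) Vera Brightmoor resides in Velbourne, which satisfies one of the alternatives. Met.
  → Not every requirement is met — no jurisdiction.
The Provincial Court of Velbourne:
  (a) The plaintiff resides in Velbourne, which is not Norley, so this disjunct is met. Met.
  (b) The claim is a property claim, not a tort claim, which satisfies one of the alternatives. Satisfied.
  (c) Vera Brightmoor resides in Velbourne — that alternative is enough. Satisfied.
  → Every requirement is satisfied — jurisdiction.
Courts with jurisdiction: the Ravmere Regional Court, the Provincial Court of Velbourne — 2 in total.

2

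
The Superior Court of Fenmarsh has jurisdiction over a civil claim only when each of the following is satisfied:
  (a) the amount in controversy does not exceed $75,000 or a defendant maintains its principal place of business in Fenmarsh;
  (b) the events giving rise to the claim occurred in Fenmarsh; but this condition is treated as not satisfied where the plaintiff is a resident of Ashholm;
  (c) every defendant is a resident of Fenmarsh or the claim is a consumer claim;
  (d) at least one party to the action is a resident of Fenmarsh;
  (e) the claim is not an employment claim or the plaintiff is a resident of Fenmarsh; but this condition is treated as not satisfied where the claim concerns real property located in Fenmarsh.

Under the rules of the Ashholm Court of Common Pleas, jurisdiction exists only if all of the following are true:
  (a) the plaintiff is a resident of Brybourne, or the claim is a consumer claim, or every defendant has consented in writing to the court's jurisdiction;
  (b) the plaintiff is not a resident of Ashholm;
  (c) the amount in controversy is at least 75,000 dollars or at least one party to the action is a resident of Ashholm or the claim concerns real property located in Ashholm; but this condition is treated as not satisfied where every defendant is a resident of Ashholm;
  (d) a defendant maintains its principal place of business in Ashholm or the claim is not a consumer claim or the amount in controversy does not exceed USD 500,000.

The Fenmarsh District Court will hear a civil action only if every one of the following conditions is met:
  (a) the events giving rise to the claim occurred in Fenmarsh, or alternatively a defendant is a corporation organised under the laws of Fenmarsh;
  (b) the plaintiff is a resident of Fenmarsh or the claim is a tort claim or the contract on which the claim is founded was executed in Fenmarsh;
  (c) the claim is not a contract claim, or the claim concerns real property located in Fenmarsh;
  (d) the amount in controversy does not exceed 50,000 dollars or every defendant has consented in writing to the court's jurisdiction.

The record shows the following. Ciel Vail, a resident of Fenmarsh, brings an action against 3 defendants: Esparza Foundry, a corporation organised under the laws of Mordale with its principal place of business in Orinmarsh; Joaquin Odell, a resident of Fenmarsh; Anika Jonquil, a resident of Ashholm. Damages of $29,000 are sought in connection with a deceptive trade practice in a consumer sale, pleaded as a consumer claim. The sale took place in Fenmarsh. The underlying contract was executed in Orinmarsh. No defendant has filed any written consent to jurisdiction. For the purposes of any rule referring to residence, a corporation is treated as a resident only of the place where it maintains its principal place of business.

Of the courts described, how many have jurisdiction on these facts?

3

The Superior Court of Fenmarsh:
  (a) The amount in controversy is $29,000, within the 75,000 dollars ceiling, so one alternative holds. Met.
  (b) The operative events occurred in Fenmarsh. And the carve-out is inapplicable — the plaintiff resides in Fenmarsh, not Ashholm. Satisfied.
  (c) The claim is a consumer claim, so one alternative holds. Met.
  (d) Ciel Vail resides in Fenmarsh. Condition met.
  (e) The claim is a consumer claim, not an employment claim, so one alternative holds. The carve-out does not apply: the claim does not concern real property. Met.
  → Every requirement is satisfied — jurisdiction.
The Ashholm Court of Common Pleas:
  (a) The claim is a consumer claim, so this disjunct is met. Met.
  (b) The plaintiff resides in Fenmarsh, which is not Ashholm. Satisfied.
  (c) Anika Jonquil resides in Ashholm — that alternative is enough. The carve-out does not apply: the defendants reside as follows — Esparza Foundry in Orinmarsh, Joaquin Odell in Fenmarsh, Anika Jonquil in Ashholm — not all in Ashholm. Met.
  (d) The amount in controversy is $29,000, within the $500,000 ceiling — that alternative is enough. Condition met.
  → Jurisdiction lies.
The Fenmarsh District Court:
  (a) The operative events occurred in Fenmarsh — that alternative is enough. Satisfied.
  (b) The plaintiff resides in Fenmarsh, so this disjunct is met. Met.
  (c) The claim is a consumer claim, not a contract claim — that alternative is enough. Met.
  (d) The amount in controversy is $29,000, within the USD 50,000 ceiling — that alternative is enough. Condition met.
  → Jurisdiction lies.
Courts with jurisdiction: the Superior Court of Fenmarsh, the Ashholm Court of Common Pleas, the Fenmarsh District Court — 3 in total.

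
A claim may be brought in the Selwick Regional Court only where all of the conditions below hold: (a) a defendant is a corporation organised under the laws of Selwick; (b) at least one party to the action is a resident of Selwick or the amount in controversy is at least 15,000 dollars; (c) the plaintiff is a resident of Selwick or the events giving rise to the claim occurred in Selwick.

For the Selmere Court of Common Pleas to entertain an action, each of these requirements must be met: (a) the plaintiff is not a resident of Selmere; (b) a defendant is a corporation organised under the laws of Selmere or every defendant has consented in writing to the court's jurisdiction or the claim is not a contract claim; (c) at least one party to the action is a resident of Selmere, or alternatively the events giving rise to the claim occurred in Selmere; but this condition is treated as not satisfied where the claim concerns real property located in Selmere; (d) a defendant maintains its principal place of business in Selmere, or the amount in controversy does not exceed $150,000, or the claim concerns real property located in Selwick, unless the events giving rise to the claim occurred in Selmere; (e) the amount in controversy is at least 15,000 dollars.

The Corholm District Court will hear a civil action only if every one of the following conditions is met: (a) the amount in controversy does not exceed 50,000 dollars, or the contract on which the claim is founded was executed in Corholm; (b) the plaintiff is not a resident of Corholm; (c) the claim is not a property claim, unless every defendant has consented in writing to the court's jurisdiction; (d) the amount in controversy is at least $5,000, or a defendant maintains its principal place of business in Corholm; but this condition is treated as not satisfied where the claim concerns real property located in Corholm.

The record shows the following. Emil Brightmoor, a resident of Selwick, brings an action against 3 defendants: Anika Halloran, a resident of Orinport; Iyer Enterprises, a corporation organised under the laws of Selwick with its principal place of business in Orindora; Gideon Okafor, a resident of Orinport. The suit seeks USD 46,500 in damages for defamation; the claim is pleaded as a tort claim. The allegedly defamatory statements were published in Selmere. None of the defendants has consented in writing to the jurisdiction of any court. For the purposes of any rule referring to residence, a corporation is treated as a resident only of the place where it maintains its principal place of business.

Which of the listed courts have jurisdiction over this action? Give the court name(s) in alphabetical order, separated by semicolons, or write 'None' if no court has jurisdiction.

the Corholm District Court; the Selmere Court of Common Pleas; the Selwick Regional Court

The Selwick Regional Court:
  (a) Iyer Enterprises is organised under the laws of Selwick. Met.
  (b) Emil Brightmoor resides in Selwick — that alternative is enough. Condition met.
  (c) The plaintiff resides in Selwick, which satisfies one of the alternatives. Condition met.
  → The court has jurisdiction.
The Selmere Court of Common Pleas:
  (a) The plaintiff resides in Selwick, which is not Selmere. Met.
  (b) The claim is a tort claim, not a contract claim, so one alternative holds. Condition met.
  (c) The operative events occurred in Selmere — that alternative is enough. The exception is not triggered, since the claim does not concern real property. Condition met.
  (d) The amount in controversy is 46,500 dollars, within the $150,000 ceiling — that alternative is enough. Satisfied.
  (e) The amount in controversy is USD 46,500, which meets the 15,000 dollars floor. Satisfied.
  → All conditions met; jurisdiction exists.
The Corholm District Court:
  (a) The amount in controversy is $46,500, within the $50,000 ceiling, which satisfies one of the alternatives. Met.
  (b) The plaintiff resides in Selwick, which is not Corholm. Condition met.
  (c) The claim is a tort claim, not a property claim. Condition met.
  (d) The amount in controversy is USD 46,500, which meets the USD 5,000 floor — that alternative is enough. The exception is not triggered, since the claim does not concern real property. Met.
  → All conditions met; jurisdiction exists.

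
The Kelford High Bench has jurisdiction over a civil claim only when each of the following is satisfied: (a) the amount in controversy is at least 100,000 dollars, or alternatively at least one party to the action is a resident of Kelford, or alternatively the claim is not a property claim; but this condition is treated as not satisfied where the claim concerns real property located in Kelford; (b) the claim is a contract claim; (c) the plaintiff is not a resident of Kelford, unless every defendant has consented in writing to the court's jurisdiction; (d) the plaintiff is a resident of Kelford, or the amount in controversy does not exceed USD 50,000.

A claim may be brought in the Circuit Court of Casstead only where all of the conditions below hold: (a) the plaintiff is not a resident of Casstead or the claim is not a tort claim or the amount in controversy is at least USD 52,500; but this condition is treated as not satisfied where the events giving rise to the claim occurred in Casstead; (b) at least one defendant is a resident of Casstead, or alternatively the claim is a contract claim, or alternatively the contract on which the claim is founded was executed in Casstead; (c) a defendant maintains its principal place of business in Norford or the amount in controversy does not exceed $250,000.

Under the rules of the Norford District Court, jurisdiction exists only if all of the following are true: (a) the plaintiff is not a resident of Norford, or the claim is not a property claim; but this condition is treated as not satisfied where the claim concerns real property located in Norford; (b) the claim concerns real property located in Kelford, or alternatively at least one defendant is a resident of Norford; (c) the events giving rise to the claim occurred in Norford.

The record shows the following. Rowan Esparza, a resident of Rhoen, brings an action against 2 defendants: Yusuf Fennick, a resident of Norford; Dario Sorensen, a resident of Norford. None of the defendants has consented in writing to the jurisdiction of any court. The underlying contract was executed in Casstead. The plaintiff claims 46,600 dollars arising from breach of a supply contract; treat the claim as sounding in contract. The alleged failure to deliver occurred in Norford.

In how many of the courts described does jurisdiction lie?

3

The Kelford High Bench:
  (a) The claim is a contract claim, not a property claim, so one alternative holds. The exception is not triggered, since the claim does not concern real property. Condition met.
  (b) The claim is a contract claim. Condition met.
  (c) The plaintiff resides in Rhoen, which is not Kelford. Met.
  (d) The amount in controversy is $46,600, within the 50,000 dollars ceiling, which satisfies one of the alternatives. Condition met.
  → Jurisdiction lies.
The Circuit Court of Casstead:
  (a) The plaintiff resides in Rhoen, which is not Casstead, so this disjunct is met. The exception is not triggered, since the operative events occurred in Norford, not Casstead. Condition met.
  (b) The claim is a contract claim, so one alternative holds. Met.
  (c) The amount in controversy is USD 46,600, within the $250,000 ceiling — that alternative is enough. Condition met.
  → The court has jurisdiction.
The Norford District Court:
  (a) The plaintiff resides in Rhoen, which is not Norford, which satisfies one of the alternatives. The carve-out does not apply: the claim does not concern real property. Met.
  (b) Yusuf Fennick resides in Norford, so one alternative holds. Satisfied.
  (c) The operative events occurred in Norford. Satisfied.
  → All conditions met; jurisdiction exists.
Courts with jurisdiction: the Kelford High Bench, the Circuit Court of Casstead, the Norford District Court — 3 in total.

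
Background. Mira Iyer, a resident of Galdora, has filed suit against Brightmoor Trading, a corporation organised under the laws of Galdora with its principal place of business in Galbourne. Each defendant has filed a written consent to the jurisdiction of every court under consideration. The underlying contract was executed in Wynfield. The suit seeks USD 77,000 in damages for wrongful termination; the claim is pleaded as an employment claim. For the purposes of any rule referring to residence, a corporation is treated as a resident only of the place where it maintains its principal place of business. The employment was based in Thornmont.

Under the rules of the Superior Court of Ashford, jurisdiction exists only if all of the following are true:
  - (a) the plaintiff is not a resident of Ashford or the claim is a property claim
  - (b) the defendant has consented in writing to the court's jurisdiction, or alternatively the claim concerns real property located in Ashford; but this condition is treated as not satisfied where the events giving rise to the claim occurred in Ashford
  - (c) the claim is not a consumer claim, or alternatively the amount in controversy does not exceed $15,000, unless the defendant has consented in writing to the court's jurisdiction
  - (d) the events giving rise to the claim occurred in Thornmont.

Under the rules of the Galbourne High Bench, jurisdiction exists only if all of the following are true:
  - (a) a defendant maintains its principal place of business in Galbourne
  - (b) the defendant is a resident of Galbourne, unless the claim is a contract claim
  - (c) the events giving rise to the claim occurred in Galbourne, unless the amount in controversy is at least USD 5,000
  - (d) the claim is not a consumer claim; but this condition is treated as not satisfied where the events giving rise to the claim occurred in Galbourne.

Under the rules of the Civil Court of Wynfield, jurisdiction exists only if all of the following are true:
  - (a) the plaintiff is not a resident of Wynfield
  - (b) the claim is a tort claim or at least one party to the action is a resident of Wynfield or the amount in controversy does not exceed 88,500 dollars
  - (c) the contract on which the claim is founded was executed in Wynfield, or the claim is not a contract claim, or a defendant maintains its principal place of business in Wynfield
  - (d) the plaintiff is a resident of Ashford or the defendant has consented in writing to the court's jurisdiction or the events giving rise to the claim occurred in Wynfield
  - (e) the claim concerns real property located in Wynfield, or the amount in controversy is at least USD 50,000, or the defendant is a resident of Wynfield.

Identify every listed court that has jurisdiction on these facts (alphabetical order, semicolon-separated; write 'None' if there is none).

The Superior Court of Ashford:
  (a) The plaintiff resides in Galdora, which is not Ashford, so this disjunct is met. Condition met.
  (b) Every defendant has filed written consent, which satisfies one of the alternatives. The carve-out does not apply: the operative events occurred in Thornmont, not Ashford. Condition met.
  (c) The claim is an employment claim, not a consumer claim, so one alternative holds. Condition met.
  (d) The operative events occurred in Thornmont. Condition met.
  → Jurisdiction lies.
The Galbourne High Bench:
  (a) Brightmoor Trading has its principal place of business in Galbourne. Satisfied.
  (b) The defendant resides in Galbourne. Condition met.
  (c) The operative events occurred in Thornmont, not Galbourne. The proviso rescues it, though: the amount in controversy is $77,000, which meets the USD 5,000 floor. Met.
  (d) The claim is an employment claim, not a consumer claim. The carve-out does not apply: the operative events occurred in Thornmont, not Galbourne. Satisfied.
  → Jurisdiction lies.
The Civil Court of Wynfield:
  (a) The plaintiff resides in Galdora, which is not Wynfield. Met.
  (b) The amount in controversy is $77,000, within the $88,500 ceiling, so one alternative holds. Satisfied.
  (c) The contract was executed in Wynfield, so this disjunct is met. Condition met.
  (d) Every defendant has filed written consent, which satisfies one of the alternatives. Met.
  (e) The amount in controversy is USD 77,000, which meets the $50,000 floor, so this disjunct is met. Met.
  → Jurisdiction lies.

the Civil Court of Wynfield; the Galbourne High Bench; the Superior Court of Ashford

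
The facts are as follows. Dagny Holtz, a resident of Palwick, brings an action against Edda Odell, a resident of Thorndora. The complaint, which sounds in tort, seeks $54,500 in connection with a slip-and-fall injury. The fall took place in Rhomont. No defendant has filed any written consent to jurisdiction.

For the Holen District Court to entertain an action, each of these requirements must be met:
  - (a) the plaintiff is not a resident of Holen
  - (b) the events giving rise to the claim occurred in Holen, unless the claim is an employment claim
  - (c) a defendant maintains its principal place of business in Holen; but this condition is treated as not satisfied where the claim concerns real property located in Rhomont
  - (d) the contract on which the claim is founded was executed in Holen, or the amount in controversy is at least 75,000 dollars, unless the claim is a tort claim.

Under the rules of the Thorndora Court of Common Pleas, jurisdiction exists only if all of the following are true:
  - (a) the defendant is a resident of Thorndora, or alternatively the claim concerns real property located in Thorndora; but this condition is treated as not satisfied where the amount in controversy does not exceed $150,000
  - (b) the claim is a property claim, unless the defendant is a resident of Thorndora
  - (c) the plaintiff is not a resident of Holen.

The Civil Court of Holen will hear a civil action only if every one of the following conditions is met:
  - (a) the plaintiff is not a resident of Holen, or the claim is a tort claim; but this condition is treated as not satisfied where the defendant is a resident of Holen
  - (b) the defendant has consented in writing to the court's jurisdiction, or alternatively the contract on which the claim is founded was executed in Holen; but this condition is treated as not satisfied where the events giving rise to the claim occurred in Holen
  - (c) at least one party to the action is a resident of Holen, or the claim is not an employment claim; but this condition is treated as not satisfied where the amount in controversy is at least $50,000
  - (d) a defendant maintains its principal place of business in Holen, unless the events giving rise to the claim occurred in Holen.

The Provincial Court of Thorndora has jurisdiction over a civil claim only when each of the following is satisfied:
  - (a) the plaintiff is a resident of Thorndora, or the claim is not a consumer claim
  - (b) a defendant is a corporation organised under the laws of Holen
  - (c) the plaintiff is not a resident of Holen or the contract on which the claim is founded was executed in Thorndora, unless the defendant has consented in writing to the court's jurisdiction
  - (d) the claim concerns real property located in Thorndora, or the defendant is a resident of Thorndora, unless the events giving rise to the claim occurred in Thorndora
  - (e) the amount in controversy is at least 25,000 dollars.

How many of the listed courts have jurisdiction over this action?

0

The Holen District Court:
  (a) The plaintiff resides in Palwick, which is not Holen. Satisfied.
  (b) The operative events occurred in Rhomont, not Holen. And the claim is a tort claim, not an employment claim, so the proviso does not save it. Not met.
  (c) No defendant is a corporation. Condition not met.
  (d) No contract (and hence no place of execution) is alleged; the amount in controversy is USD 54,500, below the $75,000 floor — every alternative fails. However, the claim is a tort claim, so the 'unless' proviso supplies this condition. Condition met.
  → No jurisdiction.
The Thorndora Court of Common Pleas:
  (a) The defendant resides in Thorndora, so this disjunct is met. But the carve-out bites: the amount in controversy is 54,500 dollars, within the $150,000 ceiling. Not met.
  (b) The claim is a tort claim, not a property claim. But the defendant resides in Thorndora, and the 'unless' clause therefore excuses the requirement. Satisfied.
  (c) The plaintiff resides in Palwick, which is not Holen. Met.
  → No jurisdiction.
The Civil Court of Holen:
  (a) The plaintiff resides in Palwick, which is not Holen, which satisfies one of the alternatives. The exception is not triggered, since the defendant resides in Thorndora, not Holen. Met.
  (b) No such written consent has been filed; no contract (and hence no place of execution) is alleged — no alternative holds. Not met.
  (c) The claim is a tort claim, not an employment claim, so this disjunct is met. But the amount in controversy is USD 54,500, which meets the $50,000 floor, triggering the carve-out and defeating this condition. Condition not met.
  (d) No defendant is a corporation. The proviso offers no rescue either, since the operative events occurred in Rhomont, not Holen. Fails.
  → No jurisdiction.
The Provincial Court of Thorndora:
  (a) The claim is a tort claim, not a consumer claim, which satisfies one of the alternatives. Condition met.
  (b) No defendant is a corporation. Fails.
  (c) The plaintiff resides in Palwick, which is not Holen, so one alternative holds. Met.
  (d) The defendant resides in Thorndora, so one alternative holds. Met.
  (e) The amount in controversy is 54,500 dollars, which meets the $25,000 floor. Condition met.
  → At least one condition fails; no jurisdiction.
No court satisfies all of its conditions.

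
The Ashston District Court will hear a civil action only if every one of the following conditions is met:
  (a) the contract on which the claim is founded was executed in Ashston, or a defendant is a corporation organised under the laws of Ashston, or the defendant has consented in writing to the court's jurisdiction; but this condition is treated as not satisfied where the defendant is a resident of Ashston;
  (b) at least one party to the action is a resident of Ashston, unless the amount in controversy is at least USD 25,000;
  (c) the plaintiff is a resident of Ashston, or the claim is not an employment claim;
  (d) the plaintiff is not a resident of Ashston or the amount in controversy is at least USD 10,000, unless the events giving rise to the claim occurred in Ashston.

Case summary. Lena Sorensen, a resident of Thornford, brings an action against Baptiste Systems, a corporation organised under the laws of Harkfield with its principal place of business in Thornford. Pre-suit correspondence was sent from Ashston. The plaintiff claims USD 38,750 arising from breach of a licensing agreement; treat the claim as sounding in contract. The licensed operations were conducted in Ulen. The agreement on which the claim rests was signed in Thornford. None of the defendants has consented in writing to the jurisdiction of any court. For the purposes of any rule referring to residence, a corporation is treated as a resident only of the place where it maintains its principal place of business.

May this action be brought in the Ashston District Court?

The Ashston District Court:
  (a) The contract was executed in Thornford, not Ashston; the corporate defendant(s) are organised in Harkfield, not Ashston; no such written consent has been filed — no alternative holds. Fails.
  (b) No party resides in Ashston. However, the amount in controversy is 38,750 dollars, which meets the $25,000 floor, so the 'unless' proviso supplies this condition. Met.
  (c) The claim is a contract claim, not an employment claim, so this disjunct is met. Condition met.
  (d) The plaintiff resides in Thornford, which is not Ashston, so this disjunct is met. Met.
  → The court lacks jurisdiction.

No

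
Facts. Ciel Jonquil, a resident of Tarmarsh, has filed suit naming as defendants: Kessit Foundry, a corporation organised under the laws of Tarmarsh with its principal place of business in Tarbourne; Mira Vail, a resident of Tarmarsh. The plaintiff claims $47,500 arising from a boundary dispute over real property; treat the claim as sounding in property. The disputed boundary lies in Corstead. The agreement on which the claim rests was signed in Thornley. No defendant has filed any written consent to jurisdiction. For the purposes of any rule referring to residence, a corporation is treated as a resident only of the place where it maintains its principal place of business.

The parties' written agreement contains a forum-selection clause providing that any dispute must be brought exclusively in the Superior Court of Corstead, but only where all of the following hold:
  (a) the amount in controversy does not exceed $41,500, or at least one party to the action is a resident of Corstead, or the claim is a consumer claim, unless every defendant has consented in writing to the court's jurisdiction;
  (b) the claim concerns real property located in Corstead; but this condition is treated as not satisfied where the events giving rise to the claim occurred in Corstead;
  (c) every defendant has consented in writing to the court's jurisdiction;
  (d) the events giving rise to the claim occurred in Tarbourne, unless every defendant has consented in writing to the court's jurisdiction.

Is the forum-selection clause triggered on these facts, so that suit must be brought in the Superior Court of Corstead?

The Superior Court of Corstead:
  (a) The amount in controversy is 47,500 dollars, above the 41,500 dollars ceiling; no party resides in Corstead; the claim is a property claim, not a consumer claim — no alternative holds. Nor does the 'unless' clause help: no such written consent has been filed. Condition not met.
  (b) The property lies in Corstead. However, the operative events occurred in Corstead, which falls within the stated exception and so defeats the condition. Condition not met.
  (c) No such written consent has been filed. Fails.
  (d) The operative events occurred in Corstead, not Tarbourne. The proviso offers no rescue either, since no such written consent has been filed. Condition not met.
  → The clause does not apply.

No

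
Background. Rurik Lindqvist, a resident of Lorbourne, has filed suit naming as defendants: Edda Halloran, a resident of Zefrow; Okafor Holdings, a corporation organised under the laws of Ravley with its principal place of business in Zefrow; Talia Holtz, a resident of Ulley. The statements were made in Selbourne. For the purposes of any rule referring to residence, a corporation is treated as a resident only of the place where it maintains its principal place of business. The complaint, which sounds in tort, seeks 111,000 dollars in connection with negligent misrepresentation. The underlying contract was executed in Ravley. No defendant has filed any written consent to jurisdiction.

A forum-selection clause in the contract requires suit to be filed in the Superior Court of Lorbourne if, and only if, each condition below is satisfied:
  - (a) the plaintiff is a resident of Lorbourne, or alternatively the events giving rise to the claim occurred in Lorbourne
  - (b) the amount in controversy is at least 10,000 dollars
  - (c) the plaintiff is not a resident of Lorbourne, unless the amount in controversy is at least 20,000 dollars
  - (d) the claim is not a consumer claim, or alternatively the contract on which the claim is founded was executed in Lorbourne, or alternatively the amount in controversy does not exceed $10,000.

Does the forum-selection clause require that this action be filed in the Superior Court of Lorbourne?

Yes

The Superior Court of Lorbourne:
  (a) The plaintiff resides in Lorbourne, so one alternative holds. Condition met.
  (b) The amount in controversy is USD 111,000, which meets the 10,000 dollars floor. Satisfied.
  (c) The plaintiff resides in Lorbourne. But the amount in controversy is USD 111,000, which meets the USD 20,000 floor, and the 'unless' clause therefore excuses the requirement. Satisfied.
  (d) The claim is a tort claim, not a consumer claim, so one alternative holds. Met.
  → Forum clause is triggered.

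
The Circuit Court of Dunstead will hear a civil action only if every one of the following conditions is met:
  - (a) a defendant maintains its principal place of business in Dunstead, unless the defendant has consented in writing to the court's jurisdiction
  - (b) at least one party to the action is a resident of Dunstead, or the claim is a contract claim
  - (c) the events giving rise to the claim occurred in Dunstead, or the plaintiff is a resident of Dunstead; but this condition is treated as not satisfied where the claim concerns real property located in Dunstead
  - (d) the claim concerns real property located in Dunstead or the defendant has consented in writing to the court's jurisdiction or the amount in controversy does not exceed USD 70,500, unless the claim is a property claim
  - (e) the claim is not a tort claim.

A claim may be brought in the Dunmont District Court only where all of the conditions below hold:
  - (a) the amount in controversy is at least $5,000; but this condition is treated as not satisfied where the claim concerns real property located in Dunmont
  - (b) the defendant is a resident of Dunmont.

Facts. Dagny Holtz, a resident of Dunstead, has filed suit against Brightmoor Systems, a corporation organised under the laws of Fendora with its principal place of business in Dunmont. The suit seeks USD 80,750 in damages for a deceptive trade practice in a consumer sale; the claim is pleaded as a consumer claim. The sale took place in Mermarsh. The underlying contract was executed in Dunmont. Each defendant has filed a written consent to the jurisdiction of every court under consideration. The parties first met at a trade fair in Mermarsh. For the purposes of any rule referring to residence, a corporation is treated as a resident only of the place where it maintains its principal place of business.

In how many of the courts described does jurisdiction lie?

2

The Circuit Court of Dunstead:
  (a) The corporate defendant(s) have their principal place of business in Dunmont, not Dunstead. The proviso rescues it, though: every defendant has filed written consent. Condition met.
  (b) Dagny Holtz resides in Dunstead — that alternative is enough. Satisfied.
  (c) The plaintiff resides in Dunstead, which satisfies one of the alternatives. The carve-out does not apply: the claim does not concern real property. Condition met.
  (d) Every defendant has filed written consent, so one alternative holds. Met.
  (e) The claim is a consumer claim, not a tort claim. Met.
  → Every requirement is satisfied — jurisdiction.
The Dunmont District Court:
  (a) The amount in controversy is 80,750 dollars, which meets the USD 5,000 floor. The carve-out does not apply: the claim does not concern real property. Satisfied.
  (b) The defendant resides in Dunmont. Condition met.
  → Every requirement is satisfied — jurisdiction.
Courts with jurisdiction: the Circuit Court of Dunstead, the Dunmont District Court — 2 in total.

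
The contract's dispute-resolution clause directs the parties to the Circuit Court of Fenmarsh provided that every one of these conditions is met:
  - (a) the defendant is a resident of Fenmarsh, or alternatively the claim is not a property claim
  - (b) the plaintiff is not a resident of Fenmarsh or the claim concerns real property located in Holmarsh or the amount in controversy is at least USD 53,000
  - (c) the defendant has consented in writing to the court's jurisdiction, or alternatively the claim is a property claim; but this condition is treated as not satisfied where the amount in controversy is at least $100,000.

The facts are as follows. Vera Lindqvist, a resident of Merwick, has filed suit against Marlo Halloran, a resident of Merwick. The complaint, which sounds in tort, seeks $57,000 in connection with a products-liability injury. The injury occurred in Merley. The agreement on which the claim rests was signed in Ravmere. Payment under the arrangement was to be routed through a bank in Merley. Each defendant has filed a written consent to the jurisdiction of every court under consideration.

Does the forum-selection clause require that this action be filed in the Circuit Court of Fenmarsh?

Yes

The Circuit Court of Fenmarsh:
  (a) The claim is a tort claim, not a property claim, so one alternative holds. Met.
  (b) The plaintiff resides in Merwick, which is not Fenmarsh, so one alternative holds. Met.
  (c) Every defendant has filed written consent, so one alternative holds. The carve-out does not apply: the amount in controversy is USD 57,000, below the 100,000 dollars floor. Condition met.
  → Forum clause is triggered.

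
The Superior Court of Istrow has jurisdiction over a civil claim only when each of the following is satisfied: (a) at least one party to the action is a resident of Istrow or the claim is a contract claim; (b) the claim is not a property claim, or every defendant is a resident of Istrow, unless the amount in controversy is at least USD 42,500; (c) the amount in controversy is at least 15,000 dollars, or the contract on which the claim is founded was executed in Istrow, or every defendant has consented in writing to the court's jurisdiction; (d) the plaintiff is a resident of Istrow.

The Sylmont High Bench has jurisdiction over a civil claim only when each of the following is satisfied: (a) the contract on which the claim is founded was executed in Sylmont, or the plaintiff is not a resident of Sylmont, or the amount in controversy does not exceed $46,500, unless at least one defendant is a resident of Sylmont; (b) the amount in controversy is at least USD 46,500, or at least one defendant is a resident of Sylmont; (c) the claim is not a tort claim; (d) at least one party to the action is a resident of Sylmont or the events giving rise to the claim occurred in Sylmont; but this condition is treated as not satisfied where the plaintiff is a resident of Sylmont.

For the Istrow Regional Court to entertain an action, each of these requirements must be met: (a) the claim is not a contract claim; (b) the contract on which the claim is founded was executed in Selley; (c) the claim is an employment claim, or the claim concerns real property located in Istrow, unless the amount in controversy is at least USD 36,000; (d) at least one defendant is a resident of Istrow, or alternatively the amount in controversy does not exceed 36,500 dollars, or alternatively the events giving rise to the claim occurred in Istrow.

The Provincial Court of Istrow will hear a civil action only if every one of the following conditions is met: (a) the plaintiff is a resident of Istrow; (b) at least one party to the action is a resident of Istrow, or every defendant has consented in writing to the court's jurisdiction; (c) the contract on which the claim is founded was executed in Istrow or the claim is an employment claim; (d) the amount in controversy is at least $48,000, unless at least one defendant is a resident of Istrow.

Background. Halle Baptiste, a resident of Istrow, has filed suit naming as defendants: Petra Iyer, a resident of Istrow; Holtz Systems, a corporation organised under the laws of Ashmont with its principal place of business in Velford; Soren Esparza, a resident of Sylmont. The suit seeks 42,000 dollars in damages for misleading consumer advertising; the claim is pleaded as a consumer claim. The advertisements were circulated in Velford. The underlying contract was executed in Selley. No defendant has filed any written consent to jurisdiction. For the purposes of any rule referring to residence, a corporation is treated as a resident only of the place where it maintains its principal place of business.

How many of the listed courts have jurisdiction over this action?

The Superior Court of Istrow:
  (a) Halle Baptiste resides in Istrow, so this disjunct is met. Condition met.
  (b) The claim is a consumer claim, not a property claim, so this disjunct is met. Satisfied.
  (c) The amount in controversy is USD 42,000, which meets the $15,000 floor — that alternative is enough. Satisfied.
  (d) The plaintiff resides in Istrow. Met.
  → Jurisdiction lies.
The Sylmont High Bench:
  (a) The plaintiff resides in Istrow, which is not Sylmont, so one alternative holds. Satisfied.
  (b) Soren Esparza resides in Sylmont, so one alternative holds. Condition met.
  (c) The claim is a consumer claim, not a tort claim. Condition met.
  (d) Soren Esparza resides in Sylmont, so this disjunct is met. The carve-out does not apply: the plaintiff resides in Istrow, not Sylmont. Condition met.
  → The court has jurisdiction.
The Istrow Regional Court:
  (a) The claim is a consumer claim, not a contract claim. Satisfied.
  (b) The contract was executed in Selley. Satisfied.
  (c) The claim is a consumer claim, not an employment claim; the claim does not concern real property — every alternative fails. But the amount in controversy is $42,000, which meets the USD 36,000 floor, and the 'unless' clause therefore excuses the requirement. Met.
  (d) Petra Iyer resides in Istrow, which satisfies one of the alternatives. Satisfied.
  → All conditions met; jurisdiction exists.
The Provincial Court of Istrow:
  (a) The plaintiff resides in Istrow. Condition met.
  (b) Halle Baptiste resides in Istrow, so one alternative holds. Condition met.
  (c) The contract was executed in Selley, not Istrow; the claim is a consumer claim, not an employment claim — no alternative holds. Not satisfied.
  (d) The amount in controversy is 42,000 dollars, below the $48,000 floor. The proviso rescues it, though: Petra Iyer resides in Istrow. Met.
  → No jurisdiction.
Courts with jurisdiction: the Superior Court of Istrow, the Sylmont High Bench, the Istrow Regional Court — 3 in total.

3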